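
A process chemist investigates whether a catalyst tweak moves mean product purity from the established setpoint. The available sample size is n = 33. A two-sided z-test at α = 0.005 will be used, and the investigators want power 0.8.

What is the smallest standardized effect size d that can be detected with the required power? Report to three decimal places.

Required noncentrality: δ = z_{0.0025} + z_{0.20} = 2.807 + 0.842 = 3.649.
(Lower-tail contribution to power is negligible for δ > 0.)
δ = d·√n ⇒ d = δ/√n = 3.649/√33 = 0.6351.

d ≈ 0.635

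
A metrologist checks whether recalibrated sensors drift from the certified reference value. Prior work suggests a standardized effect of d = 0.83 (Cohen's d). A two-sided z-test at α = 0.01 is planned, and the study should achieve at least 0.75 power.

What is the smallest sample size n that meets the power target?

For power 0.75 need Φ(δ − z_{0.005}) = 0.75, so δ = z_{0.005} + z_{0.25} = 2.576 + 0.674 = 3.250.
(For δ > 0 the lower-tail rejection region contributes negligibly to power, so the one-term inversion is standard.)
δ = d·√n ⇒ n = (δ/d)² = (3.250 / 0.83)² = 15.34.
Rounding up, n = 16.

n = 16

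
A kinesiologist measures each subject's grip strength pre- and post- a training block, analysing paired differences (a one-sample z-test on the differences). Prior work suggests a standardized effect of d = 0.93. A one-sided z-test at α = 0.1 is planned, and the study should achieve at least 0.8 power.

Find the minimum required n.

n = 6

For power 0.8 need Φ(δ − z_{0.1}) = 0.8, so δ = z_{0.1} + z_{0.20} = 1.282 + 0.842 = 2.123.
δ = d·√n ⇒ n = (δ/d)² = (2.123 / 0.93)² = 5.21.
Rounding up, n = 6.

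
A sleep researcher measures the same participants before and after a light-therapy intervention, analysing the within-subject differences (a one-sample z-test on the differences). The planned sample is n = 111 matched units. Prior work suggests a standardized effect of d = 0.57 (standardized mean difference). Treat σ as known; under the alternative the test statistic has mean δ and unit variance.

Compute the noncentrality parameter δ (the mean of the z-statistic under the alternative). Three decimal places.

The noncentrality parameter scales effect size by the design's sample-size factor: δ = d·√n = 0.57 × √111 = 6.0053

δ ≈ 6.005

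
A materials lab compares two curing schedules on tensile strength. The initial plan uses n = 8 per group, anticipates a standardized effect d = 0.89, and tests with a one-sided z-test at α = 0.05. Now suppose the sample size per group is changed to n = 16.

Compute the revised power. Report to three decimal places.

Power ≈ 0.809

With n = 16 per group: δ = d·√(n/2) = 0.89 × √(16/2) = 2.5173. Critical value z_{0.05} = 1.645.
Revised power = P(Z > 1.645 − δ) = Φ(0.872) = 0.8085.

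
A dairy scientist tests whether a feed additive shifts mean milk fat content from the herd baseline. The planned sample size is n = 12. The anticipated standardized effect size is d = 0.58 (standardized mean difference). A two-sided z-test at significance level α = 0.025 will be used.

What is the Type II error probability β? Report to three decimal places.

Noncentrality parameter: δ = d·√n = 0.58 × √12 = 2.0092
Critical value for a two-sided test at α = 0.025: z_{α/2} = 2.241.
Power = Φ(δ − 2.241) + Φ(−δ − 2.241) = Φ(-0.232) + Φ(-4.251) = 0.4082 + 0.0000 = 0.4082.
Type II error: β = 1 − power = 1 − 0.4082 = 0.5918.

β ≈ 0.592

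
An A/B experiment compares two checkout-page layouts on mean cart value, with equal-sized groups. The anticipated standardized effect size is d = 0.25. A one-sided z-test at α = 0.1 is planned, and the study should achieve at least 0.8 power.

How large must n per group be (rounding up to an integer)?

n = 145 per group

For power 0.8 need Φ(δ − z_{0.1}) = 0.8, so δ = z_{0.1} + z_{0.20} = 1.282 + 0.842 = 2.123.
δ = d·√(n/2) ⇒ n = 2(δ/d)² = 2 × (2.123 / 0.25)² = 144.25.
Round up to the next whole unit.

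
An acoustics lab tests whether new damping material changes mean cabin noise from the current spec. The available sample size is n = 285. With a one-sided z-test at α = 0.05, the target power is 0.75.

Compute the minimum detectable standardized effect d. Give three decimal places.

Need Φ(δ − 1.645) = 0.75, so δ = 1.645 + 0.674 = 2.319.
δ = d·√n ⇒ d = δ/√n = 2.319/√285 = 0.1374.

d ≈ 0.137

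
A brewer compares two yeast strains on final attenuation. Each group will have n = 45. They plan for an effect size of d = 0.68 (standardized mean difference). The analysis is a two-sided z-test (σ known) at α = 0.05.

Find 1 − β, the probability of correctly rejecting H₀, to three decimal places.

Noncentrality parameter: δ = d·√(n/2) = 0.68 × √(45/2) = 3.2255
Critical value for a two-sided test at α = 0.05: z_{α/2} = 1.960.
Power = Φ(δ − 1.960) + Φ(−δ − 1.960) = Φ(1.266) + Φ(-5.185) = 0.8972 + 0.0000 = 0.8972.

Power ≈ 0.897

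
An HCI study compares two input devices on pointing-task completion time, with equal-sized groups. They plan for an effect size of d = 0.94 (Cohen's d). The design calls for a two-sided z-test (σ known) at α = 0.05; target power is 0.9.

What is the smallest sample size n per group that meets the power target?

Set Φ(δ − 1.960) = 0.9; then δ − 1.960 = Φ⁻¹(0.9) = 1.282, giving δ = 3.242.
(The Φ(−δ − z_{α/2}) term is vanishingly small for δ > 0 and is dropped in the standard sample-size formula.)
δ = d·√(n/2) ⇒ n = 2(δ/d)² = 2 × (3.242 / 0.94)² = 23.78.
Round up to the next whole unit.

n = 24 per group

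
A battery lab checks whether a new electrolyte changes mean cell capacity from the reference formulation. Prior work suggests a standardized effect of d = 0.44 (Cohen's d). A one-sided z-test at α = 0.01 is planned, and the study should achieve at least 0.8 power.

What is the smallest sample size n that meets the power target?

Set Φ(δ − 2.326) = 0.8; then δ − 2.326 = Φ⁻¹(0.8) = 0.842, giving δ = 3.168.
δ = d·√n ⇒ n = (δ/d)² = (3.168 / 0.44)² = 51.84.
Round up to the next whole unit.

n = 52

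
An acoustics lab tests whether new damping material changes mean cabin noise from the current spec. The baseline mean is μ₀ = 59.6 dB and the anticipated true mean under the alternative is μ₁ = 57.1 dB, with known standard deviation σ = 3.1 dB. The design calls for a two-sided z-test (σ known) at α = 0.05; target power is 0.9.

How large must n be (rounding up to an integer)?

n = 17

Standardized effect: d = |μ₁ − μ₀| / σ = |57.1 − 59.6| / 3.1 = 0.8065
For power 0.9 need Φ(δ − z_{0.025}) = 0.9, so δ = z_{0.025} + z_{0.10} = 1.960 + 1.282 = 3.242.
(Ignoring the negligible lower-tail rejection probability gives the usual closed-form inversion.)
δ = d·√n ⇒ n = (δ/d)² = (3.242 / 0.8065)² = 16.16.
Rounding up, n = 17.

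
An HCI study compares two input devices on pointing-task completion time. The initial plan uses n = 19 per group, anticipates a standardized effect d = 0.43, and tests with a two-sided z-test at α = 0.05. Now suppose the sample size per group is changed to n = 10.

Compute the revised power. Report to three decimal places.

With n = 10 per group: δ = d·√(n/2) = 0.43 × √(10/2) = 0.9615. Critical value z_{0.025} = 1.960.
Revised power = Φ(δ − 1.960) + Φ(−δ − 1.960) = Φ(-0.998) + Φ(-2.921) = 0.1590 + 0.0017 = 0.1608.

Power ≈ 0.161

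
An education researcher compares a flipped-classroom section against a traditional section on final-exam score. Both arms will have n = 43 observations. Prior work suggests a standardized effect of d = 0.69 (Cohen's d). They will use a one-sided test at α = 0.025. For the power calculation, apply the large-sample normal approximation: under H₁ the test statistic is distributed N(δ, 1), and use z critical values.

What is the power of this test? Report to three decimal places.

Power ≈ 0.892

Noncentrality parameter: δ = d·√(n/2) = 0.69 × √(43/2) = 3.1994
Critical value for a one-sided test at α = 0.025: z_α = 1.960.
Power = Φ(δ − 1.960) = Φ(1.239) = 0.8924.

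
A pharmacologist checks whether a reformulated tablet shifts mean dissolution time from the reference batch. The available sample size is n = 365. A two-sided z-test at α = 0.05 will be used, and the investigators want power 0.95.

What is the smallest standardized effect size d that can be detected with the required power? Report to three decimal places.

d ≈ 0.189

Required noncentrality: δ = z_{0.025} + z_{0.05} = 1.960 + 1.645 = 3.605.
(The second rejection-region term Φ(−δ − z_{α/2}) is negligible and dropped.)
δ = d·√n ⇒ d = δ/√n = 3.605/√365 = 0.1887.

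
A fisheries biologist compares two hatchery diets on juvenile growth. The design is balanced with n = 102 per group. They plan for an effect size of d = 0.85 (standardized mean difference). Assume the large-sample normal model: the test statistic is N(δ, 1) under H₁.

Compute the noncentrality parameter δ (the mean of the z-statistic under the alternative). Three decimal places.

The noncentrality parameter scales effect size by the design's sample-size factor: δ = d·√(n/2) = 0.85 × √(102/2) = 6.0702

δ ≈ 6.070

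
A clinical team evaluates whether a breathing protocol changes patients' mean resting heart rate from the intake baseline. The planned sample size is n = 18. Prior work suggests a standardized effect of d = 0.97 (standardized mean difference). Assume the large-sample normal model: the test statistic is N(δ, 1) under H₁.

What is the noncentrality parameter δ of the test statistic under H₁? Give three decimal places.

δ ≈ 4.115

The noncentrality parameter scales effect size by the design's sample-size factor: δ = d·√n = 0.97 × √18 = 4.1154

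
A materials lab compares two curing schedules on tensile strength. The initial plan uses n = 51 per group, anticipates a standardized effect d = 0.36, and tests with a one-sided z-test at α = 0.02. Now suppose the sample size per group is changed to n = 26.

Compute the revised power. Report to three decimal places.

Power ≈ 0.225

With n = 26 per group: δ = d·√(n/2) = 0.36 × √(26/2) = 1.2980. Critical value z_{0.02} = 2.054.
Revised power = P(Z > 2.054 − δ) = Φ(-0.756) = 0.2249.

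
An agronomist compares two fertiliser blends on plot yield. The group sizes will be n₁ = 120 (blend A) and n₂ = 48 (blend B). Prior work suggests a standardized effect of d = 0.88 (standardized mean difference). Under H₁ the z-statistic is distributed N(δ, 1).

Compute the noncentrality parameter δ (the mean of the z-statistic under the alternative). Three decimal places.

δ ≈ 5.153

The noncentrality parameter scales effect size by the design's sample-size factor: δ = d / √(1/n₁ + 1/n₂) = 0.88 / √(1/120 + 1/48) = 5.1528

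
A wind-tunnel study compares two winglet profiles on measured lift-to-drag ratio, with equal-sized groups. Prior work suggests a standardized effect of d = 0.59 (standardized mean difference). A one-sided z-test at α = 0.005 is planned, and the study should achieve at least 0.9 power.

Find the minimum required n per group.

For power 0.9 need Φ(δ − z_{0.005}) = 0.9, so δ = z_{0.005} + z_{0.10} = 2.576 + 1.282 = 3.857.
δ = d·√(n/2) ⇒ n = 2(δ/d)² = 2 × (3.857 / 0.59)² = 85.49.
Rounding up, n = 86 per group.

n = 86 per group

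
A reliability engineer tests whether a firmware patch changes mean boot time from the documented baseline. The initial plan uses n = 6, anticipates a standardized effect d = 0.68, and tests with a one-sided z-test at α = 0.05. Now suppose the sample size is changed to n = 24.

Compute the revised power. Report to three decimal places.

Power ≈ 0.954

With n = 24: δ = d·√n = 0.68 × √24 = 3.3313. Critical value z_{0.05} = 1.645.
Revised power = P(Z > 1.645 − δ) = Φ(1.686) = 0.9541.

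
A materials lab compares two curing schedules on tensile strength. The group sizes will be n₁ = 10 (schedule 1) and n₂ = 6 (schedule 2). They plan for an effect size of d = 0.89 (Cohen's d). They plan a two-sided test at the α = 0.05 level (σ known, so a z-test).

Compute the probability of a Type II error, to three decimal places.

β ≈ 0.593

Noncentrality parameter: δ = d / √(1/n₁ + 1/n₂) = 0.89 / √(1/10 + 1/6) = 1.7235
Critical value for a two-sided test at α = 0.05: z_{α/2} = 1.960.
Power = Φ(δ − 1.960) + Φ(−δ − 1.960) = Φ(-0.236) + Φ(-3.683) = 0.4065 + 0.0001 = 0.4066.
Type II error: β = 1 − power = 1 − 0.4066 = 0.5934.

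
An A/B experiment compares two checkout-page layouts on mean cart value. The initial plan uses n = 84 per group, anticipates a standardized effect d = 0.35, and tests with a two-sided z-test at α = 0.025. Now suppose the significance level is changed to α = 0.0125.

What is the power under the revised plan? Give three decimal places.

δ = d·√(n/2) = 0.35 × √(84/2) = 2.2683 (unchanged). New critical value: z_{0.0063} = 2.498.
Revised power = Φ(δ − 2.498) + Φ(−δ − 2.498) = Φ(-0.229) + Φ(-4.766) = 0.4093 + 0.0000 = 0.4093.

Power ≈ 0.409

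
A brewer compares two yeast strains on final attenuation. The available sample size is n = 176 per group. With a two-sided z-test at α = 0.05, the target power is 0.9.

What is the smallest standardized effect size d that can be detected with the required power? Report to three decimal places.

Need Φ(δ − 1.960) = 0.9, so δ = 1.960 + 1.282 = 3.242.
(Lower-tail contribution to power is negligible for δ > 0.)
δ = d·√(n/2) ⇒ d = δ/√(n/2) = 3.242/√(176/2) = 0.3455.

d ≈ 0.346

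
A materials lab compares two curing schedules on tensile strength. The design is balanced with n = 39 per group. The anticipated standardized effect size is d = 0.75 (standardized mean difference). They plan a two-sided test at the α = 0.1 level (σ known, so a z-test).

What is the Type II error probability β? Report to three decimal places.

Noncentrality parameter: δ = d·√(n/2) = 0.75 × √(39/2) = 3.3119
Two-sided α = 0.1 → critical value z_{0.05} = 1.645.
Power = Φ(δ − 1.645) + Φ(−δ − 1.645) = Φ(1.667) + Φ(-4.957) = 0.9522 + 0.0000 = 0.9522.
Type II error: β = 1 − power = 1 − 0.9522 = 0.0478.

β ≈ 0.048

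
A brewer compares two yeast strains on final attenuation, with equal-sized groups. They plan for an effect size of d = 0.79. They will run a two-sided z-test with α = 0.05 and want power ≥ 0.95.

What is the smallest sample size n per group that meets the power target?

n = 42 per group

For power 0.95 need Φ(δ − z_{0.025}) = 0.95, so δ = z_{0.025} + z_{0.05} = 1.960 + 1.645 = 3.605.
(Ignoring the negligible lower-tail rejection probability gives the usual closed-form inversion.)
δ = d·√(n/2) ⇒ n = 2(δ/d)² = 2 × (3.605 / 0.79)² = 41.64.
Rounding up, n = 42 per group.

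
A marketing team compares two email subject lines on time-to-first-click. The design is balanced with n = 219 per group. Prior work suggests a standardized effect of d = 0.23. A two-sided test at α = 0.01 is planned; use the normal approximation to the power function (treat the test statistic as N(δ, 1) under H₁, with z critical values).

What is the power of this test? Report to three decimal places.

Power ≈ 0.433

Noncentrality parameter: δ = d·√(n/2) = 0.23 × √(219/2) = 2.4068
Critical value for a two-sided test at α = 0.01: z_{α/2} = 2.576.
Power = Φ(δ − 2.576) + Φ(−δ − 2.576) = Φ(-0.169) + Φ(-4.983) = 0.4329 + 0.0000 = 0.4329.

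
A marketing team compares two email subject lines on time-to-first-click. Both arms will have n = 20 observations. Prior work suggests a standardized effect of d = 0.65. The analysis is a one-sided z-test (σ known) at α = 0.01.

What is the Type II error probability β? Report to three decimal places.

Noncentrality parameter: δ = d·√(n/2) = 0.65 × √(20/2) = 2.0555
Critical value for a one-sided test at α = 0.01: z_α = 2.326.
Power = Φ(δ − 2.326) = Φ(-0.271) = 0.3932.
Type II error: β = 1 − power = 1 − 0.3932 = 0.6068.

β ≈ 0.607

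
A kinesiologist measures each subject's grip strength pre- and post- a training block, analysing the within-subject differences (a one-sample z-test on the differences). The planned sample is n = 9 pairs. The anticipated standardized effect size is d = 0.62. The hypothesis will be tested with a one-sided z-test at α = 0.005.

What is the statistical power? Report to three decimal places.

Power ≈ 0.237

Noncentrality parameter: δ = d·√n = 0.62 × √9 = 1.8600
Critical value for a one-sided test at α = 0.005: z_α = 2.576.
Power = P(Z > 2.576 − δ) = Φ(-0.716) = 0.2370.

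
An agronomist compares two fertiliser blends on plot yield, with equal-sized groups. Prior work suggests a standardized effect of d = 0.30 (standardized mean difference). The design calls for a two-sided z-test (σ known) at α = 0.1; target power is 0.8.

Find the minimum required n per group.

n = 138 per group

Set Φ(δ − 1.645) = 0.8; then δ − 1.645 = Φ⁻¹(0.8) = 0.842, giving δ = 2.486.
(Ignoring the negligible lower-tail rejection probability gives the usual closed-form inversion.)
δ = d·√(n/2) ⇒ n = 2(δ/d)² = 2 × (2.486 / 0.30)² = 137.39.
Round up to the next whole unit.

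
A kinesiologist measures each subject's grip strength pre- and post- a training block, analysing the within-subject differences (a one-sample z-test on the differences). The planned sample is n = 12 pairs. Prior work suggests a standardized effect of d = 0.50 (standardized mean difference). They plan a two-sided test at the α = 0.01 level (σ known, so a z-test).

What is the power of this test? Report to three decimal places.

Power ≈ 0.199

Noncentrality parameter: δ = d·√n = 0.50 × √12 = 1.7321
Two-sided α = 0.01 → critical value z_{0.005} = 2.576.
Power = Φ(δ − 2.576) + Φ(−δ − 2.576) = Φ(-0.844) + Φ(-4.308) = 0.1994 + 0.0000 = 0.1994.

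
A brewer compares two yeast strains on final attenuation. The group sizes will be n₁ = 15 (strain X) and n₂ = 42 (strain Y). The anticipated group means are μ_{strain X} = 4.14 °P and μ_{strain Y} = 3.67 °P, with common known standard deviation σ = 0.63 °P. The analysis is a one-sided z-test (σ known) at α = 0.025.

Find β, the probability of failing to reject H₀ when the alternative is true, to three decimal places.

β ≈ 0.301

Standardized effect: d = |μ_{strain X} − μ_{strain Y}| / σ = |4.14 − 3.67| / 0.63 = 0.7460
Noncentrality parameter: δ = d / √(1/n₁ + 1/n₂) = 0.7460 / √(1/15 + 1/42) = 2.4802
Critical value for a one-sided test at α = 0.025: z_α = 1.960.
Power = Φ(δ − 1.960) = Φ(0.520) = 0.6986.
Type II error: β = 1 − power = 1 − 0.6986 = 0.3014.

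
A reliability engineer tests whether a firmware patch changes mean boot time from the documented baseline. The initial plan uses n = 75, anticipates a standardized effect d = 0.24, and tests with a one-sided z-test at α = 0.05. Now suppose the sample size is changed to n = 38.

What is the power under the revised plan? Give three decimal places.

Power ≈ 0.434

With n = 38: δ = d·√n = 0.24 × √38 = 1.4795. Critical value z_{0.05} = 1.645.
Revised power = P(Z > 1.645 − δ) = Φ(-0.165) = 0.4343.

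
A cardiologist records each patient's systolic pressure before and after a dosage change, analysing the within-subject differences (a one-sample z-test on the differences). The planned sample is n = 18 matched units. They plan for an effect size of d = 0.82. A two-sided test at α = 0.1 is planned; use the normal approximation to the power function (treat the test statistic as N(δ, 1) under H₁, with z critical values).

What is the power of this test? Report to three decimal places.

Power ≈ 0.967

Noncentrality parameter: δ = d·√n = 0.82 × √18 = 3.4790
Two-sided α = 0.1 → critical value z_{0.05} = 1.645.
Power = Φ(δ − 1.645) + Φ(−δ − 1.645) = Φ(1.834) + Φ(-5.124) = 0.9667 + 0.0000 = 0.9667.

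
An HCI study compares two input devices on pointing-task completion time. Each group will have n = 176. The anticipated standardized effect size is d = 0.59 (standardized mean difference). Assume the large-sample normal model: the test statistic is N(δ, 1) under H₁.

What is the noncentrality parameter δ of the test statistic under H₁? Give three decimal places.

δ = d·√(n/2) = 0.59 × √(176/2) = 5.5347

δ ≈ 5.535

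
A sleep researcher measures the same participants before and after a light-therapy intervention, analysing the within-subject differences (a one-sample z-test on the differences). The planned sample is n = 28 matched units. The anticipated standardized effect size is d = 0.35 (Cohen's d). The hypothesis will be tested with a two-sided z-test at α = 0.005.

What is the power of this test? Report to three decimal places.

Noncentrality parameter: δ = d·√n = 0.35 × √28 = 1.8520
Two-sided α = 0.005 → critical value z_{0.0025} = 2.807.
Power = Φ(δ − 2.807) + Φ(−δ − 2.807) = Φ(-0.955) + Φ(-4.659) = 0.1698 + 0.0000 = 0.1698.

Power ≈ 0.170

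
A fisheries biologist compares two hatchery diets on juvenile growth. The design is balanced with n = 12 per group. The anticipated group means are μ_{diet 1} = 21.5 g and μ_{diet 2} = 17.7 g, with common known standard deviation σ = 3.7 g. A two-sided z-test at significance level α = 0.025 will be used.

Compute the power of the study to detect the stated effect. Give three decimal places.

Power ≈ 0.608

Standardized effect: d = |μ_{diet 1} − μ_{diet 2}| / σ = |21.5 − 17.7| / 3.7 = 1.0270
Noncentrality parameter: δ = d·√(n/2) = 1.0270 × √(12/2) = 2.5157
Critical value for a two-sided test at α = 0.025: z_{α/2} = 2.241.
Power = Φ(δ − 2.241) + Φ(−δ − 2.241) = Φ(0.274) + Φ(-4.757) = 0.6081 + 0.0000 = 0.6081.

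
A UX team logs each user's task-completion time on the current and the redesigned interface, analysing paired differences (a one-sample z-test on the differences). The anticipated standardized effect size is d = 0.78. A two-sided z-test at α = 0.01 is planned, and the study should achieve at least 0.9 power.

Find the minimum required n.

For power 0.9 need Φ(δ − z_{0.005}) = 0.9, so δ = z_{0.005} + z_{0.10} = 2.576 + 1.282 = 3.857.
(Ignoring the negligible lower-tail rejection probability gives the usual closed-form inversion.)
δ = d·√n ⇒ n = (δ/d)² = (3.857 / 0.78)² = 24.46.
Rounding up, n = 25.

n = 25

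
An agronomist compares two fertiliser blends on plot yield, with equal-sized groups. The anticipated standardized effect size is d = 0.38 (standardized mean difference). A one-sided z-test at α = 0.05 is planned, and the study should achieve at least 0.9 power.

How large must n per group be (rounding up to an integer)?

n = 119 per group

Set Φ(δ − 1.645) = 0.9; then δ − 1.645 = Φ⁻¹(0.9) = 1.282, giving δ = 2.926.
δ = d·√(n/2) ⇒ n = 2(δ/d)² = 2 × (2.926 / 0.38)² = 118.61.
Rounding up, n = 119 per group.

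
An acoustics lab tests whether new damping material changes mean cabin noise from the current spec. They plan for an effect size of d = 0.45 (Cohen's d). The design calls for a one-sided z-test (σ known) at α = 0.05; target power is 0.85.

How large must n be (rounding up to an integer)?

Set Φ(δ − 1.645) = 0.85; then δ − 1.645 = Φ⁻¹(0.85) = 1.036, giving δ = 2.681.
δ = d·√n ⇒ n = (δ/d)² = (2.681 / 0.45)² = 35.50.
Rounding up, n = 36.

n = 36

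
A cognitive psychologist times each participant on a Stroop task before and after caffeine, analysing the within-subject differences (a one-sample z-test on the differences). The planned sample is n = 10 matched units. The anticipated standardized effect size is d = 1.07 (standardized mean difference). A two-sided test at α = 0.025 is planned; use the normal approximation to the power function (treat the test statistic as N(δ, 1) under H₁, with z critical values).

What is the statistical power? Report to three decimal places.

Noncentrality parameter: δ = d·√n = 1.07 × √10 = 3.3836
Two-sided α = 0.025 → critical value z_{0.0125} = 2.241.
Power = Φ(δ − 2.241) + Φ(−δ − 2.241) = Φ(1.142) + Φ(-5.625) = 0.8733 + 0.0000 = 0.8733.

Power ≈ 0.873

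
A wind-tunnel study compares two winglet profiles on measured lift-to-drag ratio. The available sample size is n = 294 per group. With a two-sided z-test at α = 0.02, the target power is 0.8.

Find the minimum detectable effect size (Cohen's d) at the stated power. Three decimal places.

d ≈ 0.261

Required noncentrality: δ = z_{0.01} + z_{0.20} = 2.326 + 0.842 = 3.168.
(Lower-tail contribution to power is negligible for δ > 0.)
δ = d·√(n/2) ⇒ d = δ/√(n/2) = 3.168/√(294/2) = 0.2613.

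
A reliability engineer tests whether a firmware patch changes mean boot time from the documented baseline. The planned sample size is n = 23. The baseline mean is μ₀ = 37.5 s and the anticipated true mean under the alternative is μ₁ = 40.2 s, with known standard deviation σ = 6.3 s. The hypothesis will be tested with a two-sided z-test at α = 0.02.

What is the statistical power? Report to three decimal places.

Standardized effect: d = |μ₁ − μ₀| / σ = |40.2 − 37.5| / 6.3 = 0.4286
Noncentrality parameter: λ = d·√n = 0.4286 × √23 = 2.0554
Critical value for a two-sided test at α = 0.02: z_{α/2} = 2.326.
Power = Φ(λ − 2.326) + Φ(−λ − 2.326) = Φ(-0.271) + Φ(-4.382) = 0.3932 + 0.0000 = 0.3932.

Power ≈ 0.393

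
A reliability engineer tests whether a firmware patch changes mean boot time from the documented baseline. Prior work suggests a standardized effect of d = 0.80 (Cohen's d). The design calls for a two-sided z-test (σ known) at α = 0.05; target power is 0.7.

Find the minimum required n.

n = 10

Set Φ(δ − 1.960) = 0.7; then δ − 1.960 = Φ⁻¹(0.7) = 0.524, giving δ = 2.484.
(For δ > 0 the lower-tail rejection region contributes negligibly to power, so the one-term inversion is standard.)
δ = d·√n ⇒ n = (δ/d)² = (2.484 / 0.80)² = 9.64.
Round up to the next whole unit.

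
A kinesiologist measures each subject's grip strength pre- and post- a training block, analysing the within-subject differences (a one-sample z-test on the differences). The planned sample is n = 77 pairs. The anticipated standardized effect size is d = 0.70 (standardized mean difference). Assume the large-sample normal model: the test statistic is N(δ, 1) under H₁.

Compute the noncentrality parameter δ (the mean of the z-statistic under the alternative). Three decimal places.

The noncentrality parameter scales effect size by the design's sample-size factor: δ = d·√n = 0.70 × √77 = 6.1425

δ ≈ 6.142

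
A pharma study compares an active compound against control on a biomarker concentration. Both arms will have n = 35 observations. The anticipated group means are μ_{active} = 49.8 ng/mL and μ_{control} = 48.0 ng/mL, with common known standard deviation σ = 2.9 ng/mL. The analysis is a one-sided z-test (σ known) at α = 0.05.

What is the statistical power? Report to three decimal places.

Power ≈ 0.829

Standardized effect: d = |μ_{active} − μ_{control}| / σ = |49.8 − 48.0| / 2.9 = 0.6207
Noncentrality parameter: δ = d·√(n/2) = 0.6207 × √(35/2) = 2.5965
One-sided α = 0.05 → critical value z_{0.05} = 1.645.
Power = Φ(δ − 1.645) = Φ(0.952) = 0.8294.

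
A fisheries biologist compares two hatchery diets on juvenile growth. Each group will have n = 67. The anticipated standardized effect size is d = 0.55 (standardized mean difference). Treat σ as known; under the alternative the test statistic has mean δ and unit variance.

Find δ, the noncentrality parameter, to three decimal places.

δ ≈ 3.183

δ = d·√(n/2) = 0.55 × √(67/2) = 3.1834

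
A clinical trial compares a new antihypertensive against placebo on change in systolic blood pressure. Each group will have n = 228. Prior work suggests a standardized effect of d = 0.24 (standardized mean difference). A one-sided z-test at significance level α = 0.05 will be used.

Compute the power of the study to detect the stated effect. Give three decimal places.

Power ≈ 0.821

Noncentrality parameter: λ = d·√(n/2) = 0.24 × √(228/2) = 2.5625
One-sided α = 0.05 → critical value z_{0.05} = 1.645.
Power = P(Z > 1.645 − λ) = Φ(0.918) = 0.8206.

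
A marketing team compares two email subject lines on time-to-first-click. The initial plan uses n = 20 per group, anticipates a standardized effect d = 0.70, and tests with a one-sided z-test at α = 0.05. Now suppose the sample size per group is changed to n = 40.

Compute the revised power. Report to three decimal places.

Power ≈ 0.931

With n = 40 per group: δ = d·√(n/2) = 0.70 × √(40/2) = 3.1305. Critical value z_{0.05} = 1.645.
Revised power = P(Z > 1.645 − δ) = Φ(1.486) = 0.9313.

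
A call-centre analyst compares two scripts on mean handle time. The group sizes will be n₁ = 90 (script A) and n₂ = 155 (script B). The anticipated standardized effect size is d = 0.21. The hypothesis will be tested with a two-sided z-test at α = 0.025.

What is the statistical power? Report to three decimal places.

Noncentrality parameter: δ = d / √(1/n₁ + 1/n₂) = 0.21 / √(1/90 + 1/155) = 1.5846
Two-sided α = 0.025 → critical value z_{0.0125} = 2.241.
Power = Φ(δ − 2.241) + Φ(−δ − 2.241) = Φ(-0.657) + Φ(-3.826) = 0.2557 + 0.0001 = 0.2557.

Power ≈ 0.256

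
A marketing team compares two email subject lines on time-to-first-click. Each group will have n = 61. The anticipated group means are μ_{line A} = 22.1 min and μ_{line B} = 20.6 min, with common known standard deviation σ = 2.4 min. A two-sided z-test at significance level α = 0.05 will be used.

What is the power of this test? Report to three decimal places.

Standardized effect: d = |μ_{line A} − μ_{line B}| / σ = |22.1 − 20.6| / 2.4 = 0.6250
Noncentrality parameter: λ = d·√(n/2) = 0.6250 × √(61/2) = 3.4517
Critical value for a two-sided test at α = 0.05: z_{α/2} = 1.960.
Power = Φ(λ − 1.960) + Φ(−λ − 1.960) = Φ(1.492) + Φ(-5.412) = 0.9321 + 0.0000 = 0.9321.

Power ≈ 0.932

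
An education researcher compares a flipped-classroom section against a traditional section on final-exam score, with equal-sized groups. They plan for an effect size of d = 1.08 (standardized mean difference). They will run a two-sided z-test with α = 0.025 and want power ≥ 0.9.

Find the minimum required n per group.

Set Φ(δ − 2.241) = 0.9; then δ − 2.241 = Φ⁻¹(0.9) = 1.282, giving δ = 3.523.
(The Φ(−δ − z_{α/2}) term is vanishingly small for δ > 0 and is dropped in the standard sample-size formula.)
δ = d·√(n/2) ⇒ n = 2(δ/d)² = 2 × (3.523 / 1.08)² = 21.28.
Rounding up, n = 22 per group.

n = 22 per group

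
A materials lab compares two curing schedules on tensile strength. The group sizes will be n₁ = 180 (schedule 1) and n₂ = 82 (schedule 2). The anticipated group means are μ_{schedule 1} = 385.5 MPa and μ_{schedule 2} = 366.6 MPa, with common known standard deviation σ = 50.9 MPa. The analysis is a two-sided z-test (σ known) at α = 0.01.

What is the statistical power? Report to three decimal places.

Power ≈ 0.584

Standardized effect: d = |μ_{schedule 1} − μ_{schedule 2}| / σ = |385.5 − 366.6| / 50.9 = 0.3713
Noncentrality parameter: δ = d / √(1/n₁ + 1/n₂) = 0.3713 / √(1/180 + 1/82) = 2.7870
Two-sided α = 0.01 → critical value z_{0.005} = 2.576.
Power = Φ(δ − 2.576) + Φ(−δ − 2.576) = Φ(0.211) + Φ(-5.363) = 0.5836 + 0.0000 = 0.5836.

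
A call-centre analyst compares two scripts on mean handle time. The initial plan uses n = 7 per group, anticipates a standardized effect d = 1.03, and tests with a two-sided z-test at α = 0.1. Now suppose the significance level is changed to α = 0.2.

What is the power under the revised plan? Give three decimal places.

Power ≈ 0.741

δ = d·√(n/2) = 1.03 × √(7/2) = 1.9270 (unchanged). New critical value: z_{0.1} = 1.282.
Revised power = Φ(δ − 1.282) + Φ(−δ − 1.282) = Φ(0.645) + Φ(-3.209) = 0.7407 + 0.0007 = 0.7413.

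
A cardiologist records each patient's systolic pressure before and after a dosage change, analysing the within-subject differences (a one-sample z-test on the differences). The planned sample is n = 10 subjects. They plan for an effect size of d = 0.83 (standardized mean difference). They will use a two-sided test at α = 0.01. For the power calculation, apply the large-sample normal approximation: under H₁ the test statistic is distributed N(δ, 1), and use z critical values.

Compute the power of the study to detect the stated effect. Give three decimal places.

Noncentrality parameter: δ = d·√n = 0.83 × √10 = 2.6247
Two-sided α = 0.01 → critical value z_{0.005} = 2.576.
Power = Φ(δ − 2.576) + Φ(−δ − 2.576) = Φ(0.049) + Φ(-5.201) = 0.5195 + 0.0000 = 0.5195.

Power ≈ 0.519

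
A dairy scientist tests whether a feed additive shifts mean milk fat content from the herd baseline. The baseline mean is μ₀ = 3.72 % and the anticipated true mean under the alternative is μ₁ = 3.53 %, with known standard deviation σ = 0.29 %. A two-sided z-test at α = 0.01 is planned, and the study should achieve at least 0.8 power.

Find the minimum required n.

Standardized effect: d = |μ₁ − μ₀| / σ = |3.53 − 3.72| / 0.29 = 0.6552
Set Φ(δ − 2.576) = 0.8; then δ − 2.576 = Φ⁻¹(0.8) = 0.842, giving δ = 3.417.
(The Φ(−δ − z_{α/2}) term is vanishingly small for δ > 0 and is dropped in the standard sample-size formula.)
δ = d·√n ⇒ n = (δ/d)² = (3.417 / 0.6552)² = 27.21.
Round up to the next whole unit.

n = 28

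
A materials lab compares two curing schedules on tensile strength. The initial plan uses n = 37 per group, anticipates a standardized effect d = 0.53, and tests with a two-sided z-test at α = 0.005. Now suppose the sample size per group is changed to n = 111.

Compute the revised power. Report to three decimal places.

With n = 111 per group: δ = d·√(n/2) = 0.53 × √(111/2) = 3.9484. Critical value z_{0.0025} = 2.807.
Revised power = Φ(δ − 2.807) + Φ(−δ − 2.807) = Φ(1.141) + Φ(-6.755) = 0.8731 + 0.0000 = 0.8731.

Power ≈ 0.873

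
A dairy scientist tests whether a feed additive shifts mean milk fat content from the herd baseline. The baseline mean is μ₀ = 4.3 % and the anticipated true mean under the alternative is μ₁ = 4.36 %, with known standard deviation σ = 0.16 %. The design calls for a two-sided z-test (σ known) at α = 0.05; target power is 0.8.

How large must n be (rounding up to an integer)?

n = 56

Standardized effect: d = |μ₁ − μ₀| / σ = |4.36 − 4.3| / 0.16 = 0.3750
For power 0.8 need Φ(δ − z_{0.025}) = 0.8, so δ = z_{0.025} + z_{0.20} = 1.960 + 0.842 = 2.802.
(The Φ(−δ − z_{α/2}) term is vanishingly small for δ > 0 and is dropped in the standard sample-size formula.)
δ = d·√n ⇒ n = (δ/d)² = (2.802 / 0.3750)² = 55.81.
Round up to the next whole unit.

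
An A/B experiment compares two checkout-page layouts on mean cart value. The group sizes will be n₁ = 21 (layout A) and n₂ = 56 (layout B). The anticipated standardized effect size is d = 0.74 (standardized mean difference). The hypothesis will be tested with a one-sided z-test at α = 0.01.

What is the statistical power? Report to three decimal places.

Power ≈ 0.714

Noncentrality parameter: δ = d / √(1/n₁ + 1/n₂) = 0.74 / √(1/21 + 1/56) = 2.8919
One-sided α = 0.01 → critical value z_{0.01} = 2.326.
Power = P(Z > 2.326 − δ) = Φ(0.566) = 0.7142.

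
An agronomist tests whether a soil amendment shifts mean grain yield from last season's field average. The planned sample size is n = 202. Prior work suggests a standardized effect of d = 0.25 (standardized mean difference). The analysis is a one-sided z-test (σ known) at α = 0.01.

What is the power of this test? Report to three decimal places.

Noncentrality parameter: λ = d·√n = 0.25 × √202 = 3.5532
Critical value for a one-sided test at α = 0.01: z_α = 2.326.
Power = P(Z > 2.326 − λ) = Φ(1.227) = 0.8901.

Power ≈ 0.890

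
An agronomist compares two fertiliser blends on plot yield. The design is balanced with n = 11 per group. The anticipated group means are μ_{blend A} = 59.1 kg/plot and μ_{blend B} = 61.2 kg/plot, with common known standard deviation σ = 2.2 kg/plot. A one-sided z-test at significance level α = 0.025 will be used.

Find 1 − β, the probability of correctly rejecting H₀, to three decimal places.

Power ≈ 0.610

Standardized effect: d = |μ_{blend A} − μ_{blend B}| / σ = |59.1 − 61.2| / 2.2 = 0.9545
Noncentrality parameter: δ = d·√(n/2) = 0.9545 × √(11/2) = 2.2386
One-sided α = 0.025 → critical value z_{0.025} = 1.960.
Power = P(Z > 1.960 − δ) = Φ(0.279) = 0.6097.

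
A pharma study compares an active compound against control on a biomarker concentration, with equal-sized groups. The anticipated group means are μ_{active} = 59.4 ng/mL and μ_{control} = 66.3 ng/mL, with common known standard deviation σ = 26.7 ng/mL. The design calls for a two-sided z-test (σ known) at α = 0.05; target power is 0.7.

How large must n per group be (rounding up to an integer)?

Standardized effect: d = |μ_{active} − μ_{control}| / σ = |59.4 − 66.3| / 26.7 = 0.2584
Set Φ(δ − 1.960) = 0.7; then δ − 1.960 = Φ⁻¹(0.7) = 0.524, giving δ = 2.484.
(The Φ(−δ − z_{α/2}) term is vanishingly small for δ > 0 and is dropped in the standard sample-size formula.)
δ = d·√(n/2) ⇒ n = 2(δ/d)² = 2 × (2.484 / 0.2584)² = 184.84.
Round up to the next whole unit.

n = 185 per group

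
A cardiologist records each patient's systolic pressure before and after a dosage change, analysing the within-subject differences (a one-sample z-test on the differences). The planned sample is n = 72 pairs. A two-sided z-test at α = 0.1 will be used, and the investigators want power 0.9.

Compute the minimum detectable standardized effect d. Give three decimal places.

Need Φ(δ − 1.645) = 0.9, so δ = 1.645 + 1.282 = 2.926.
(The second rejection-region term Φ(−δ − z_{α/2}) is negligible and dropped.)
δ = d·√n ⇒ d = δ/√n = 2.926/√72 = 0.3449.

d ≈ 0.345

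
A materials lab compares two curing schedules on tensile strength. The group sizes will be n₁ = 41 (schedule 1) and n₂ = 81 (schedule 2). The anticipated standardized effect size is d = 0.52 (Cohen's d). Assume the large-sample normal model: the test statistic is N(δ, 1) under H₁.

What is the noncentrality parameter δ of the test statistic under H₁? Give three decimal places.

The noncentrality parameter scales effect size by the design's sample-size factor: δ = d / √(1/n₁ + 1/n₂) = 0.52 / √(1/41 + 1/81) = 2.7131

δ ≈ 2.713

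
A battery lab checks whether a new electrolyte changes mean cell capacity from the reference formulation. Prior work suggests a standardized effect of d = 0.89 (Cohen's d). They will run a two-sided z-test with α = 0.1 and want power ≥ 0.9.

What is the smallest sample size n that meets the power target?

n = 11

For power 0.9 need Φ(δ − z_{0.05}) = 0.9, so δ = z_{0.05} + z_{0.10} = 1.645 + 1.282 = 2.926.
(Ignoring the negligible lower-tail rejection probability gives the usual closed-form inversion.)
δ = d·√n ⇒ n = (δ/d)² = (2.926 / 0.89)² = 10.81.
Round up to the next whole unit.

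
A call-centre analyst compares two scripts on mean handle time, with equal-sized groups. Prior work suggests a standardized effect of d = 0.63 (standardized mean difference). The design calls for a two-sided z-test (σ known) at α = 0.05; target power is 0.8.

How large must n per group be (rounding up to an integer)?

n = 40 per group

Set Φ(δ − 1.960) = 0.8; then δ − 1.960 = Φ⁻¹(0.8) = 0.842, giving δ = 2.802.
(The Φ(−δ − z_{α/2}) term is vanishingly small for δ > 0 and is dropped in the standard sample-size formula.)
δ = d·√(n/2) ⇒ n = 2(δ/d)² = 2 × (2.802 / 0.63)² = 39.55.
Round up to the next whole unit.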